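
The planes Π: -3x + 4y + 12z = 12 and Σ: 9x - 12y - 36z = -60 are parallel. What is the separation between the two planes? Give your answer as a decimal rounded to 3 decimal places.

0.615

Rescale Σ by 1/(-3): -3x + 4y + 12z = 20. Then distance = |12 − 20| / √169 ≈ 0.615.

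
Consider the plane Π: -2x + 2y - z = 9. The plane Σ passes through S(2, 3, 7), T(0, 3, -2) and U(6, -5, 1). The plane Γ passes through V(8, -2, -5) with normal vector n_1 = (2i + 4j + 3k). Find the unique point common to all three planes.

(0, 2, -5)

ST = (-2, 0, -9), SU = (4, -8, -6); a normal to Σ is ST × SU = (-72, -48, 16).
Using S: Σ has equation -72x - 48y + 16z = -176.
Γ: n_1·r = n_1·V gives 2x + 4y + 3z = -7.
Solving the 3×3 linear system -2x + 2y - z = 9, -72x - 48y + 16z = -176, 2x + 4y + 3z = -7 (e.g. by elimination or Cramer's rule, determinant = 1104) gives (0, 2, -5).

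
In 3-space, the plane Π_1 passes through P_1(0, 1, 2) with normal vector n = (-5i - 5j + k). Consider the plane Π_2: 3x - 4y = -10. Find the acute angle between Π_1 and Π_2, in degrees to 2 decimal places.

Π_1: n·r = n·P_1 gives -5x - 5y + z = -3.
cos θ = |n₁·n₂| / (|n₁||n₂|) = |5| / (√51 · √25).
θ = arccos(0.14003) ≈ 81.95°.

81.95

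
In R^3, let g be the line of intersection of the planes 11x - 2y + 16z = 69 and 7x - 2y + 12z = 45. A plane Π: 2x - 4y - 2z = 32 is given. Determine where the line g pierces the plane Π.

Direction of g: (11, -2, 16) × (7, -2, 12) = (8, -20, -8).
A point on g: solving the two plane equations with x = 5 gives (5, 1, 1).
Substitute r = (5, 1, 1) + t(8, -20, -8) into the plane: 4 + 112t = 32, so t = 1/4.
Intersection: (5, 1, 1) + (1/4)·(8, -20, -8) = (7, -4, -1).

(7, -4, -1)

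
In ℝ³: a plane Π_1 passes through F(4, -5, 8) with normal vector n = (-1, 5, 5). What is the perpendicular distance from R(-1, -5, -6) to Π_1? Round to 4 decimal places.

Π_1: n·r = n·F gives -x + 5y + 5z = 11.
n·R − d = (-1)·(-1) + (5)·(-5) + (5)·(-6) − 11 = -65; |n| = √51.
Distance = |-65| / √51 = 65/√51 ≈ 9.1018.

9.1018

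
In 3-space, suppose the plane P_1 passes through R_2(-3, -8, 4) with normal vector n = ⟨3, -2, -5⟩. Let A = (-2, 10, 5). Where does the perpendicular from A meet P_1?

(1, 8, 0)

P_1: n·r = n·R_2 gives 3x - 2y - 5z = -13.
Foot = A − λn with λ = (n·A − d)/|n|² = (-51 − (-13))/38 = -1.
Foot = (-2, 10, 5) − (-1)·(3, -2, -5) = (1, 8, 0).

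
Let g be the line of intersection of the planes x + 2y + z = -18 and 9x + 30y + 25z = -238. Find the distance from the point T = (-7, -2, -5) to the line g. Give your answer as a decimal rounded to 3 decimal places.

Direction of g: (1, 2, 1) × (9, 30, 25) = (20, -16, 12).
A point on g: solving the two plane equations with x = -7 gives (-7, -5, -1).
Taking (-7, -5, -1) on g with direction v = (20, -16, 12): w = T − (-7, -5, -1) = (0, 3, -4), and w × v = (-28, -80, -60).
Distance = |w × v| / |v| = √10784 / √800 ≈ 3.672.

3.672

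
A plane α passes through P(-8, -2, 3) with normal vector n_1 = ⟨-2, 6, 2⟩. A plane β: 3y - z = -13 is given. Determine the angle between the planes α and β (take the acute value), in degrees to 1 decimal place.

40.3

α: n_1·r = n_1·P gives -2x + 6y + 2z = 10.
cos θ = |n₁·n₂| / (|n₁||n₂|) = |16| / (√44 · √10).
θ = arccos(0.76277) ≈ 40.3°.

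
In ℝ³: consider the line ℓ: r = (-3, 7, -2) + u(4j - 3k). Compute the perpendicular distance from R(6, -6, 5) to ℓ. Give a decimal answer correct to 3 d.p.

Taking (-3, 7, -2) on ℓ with direction v = (0, 4, -3): w = R − (-3, 7, -2) = (9, -13, 7), and w × v = (11, 27, 36).
Distance = |w × v| / |v| = √2146 / √25 ≈ 9.265.

9.265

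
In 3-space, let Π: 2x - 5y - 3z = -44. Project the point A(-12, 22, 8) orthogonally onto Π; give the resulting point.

Foot = A − λn with λ = (n·A − d)/|n|² = (-158 − (-44))/38 = -3.
Foot = (-12, 22, 8) − (-3)·(2, -5, -3) = (-6, 7, -1).

(-6, 7, -1)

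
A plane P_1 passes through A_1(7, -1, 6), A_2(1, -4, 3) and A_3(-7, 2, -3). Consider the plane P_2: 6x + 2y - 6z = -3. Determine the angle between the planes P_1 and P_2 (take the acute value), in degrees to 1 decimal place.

A_1A_2 = (-6, -3, -3), A_1A_3 = (-14, 3, -9); a normal to P_1 is A_1A_2 × A_1A_3 = (36, -12, -60).
Using A_1: P_1 has equation 36x - 12y - 60z = -96.
cos θ = |n₁·n₂| / (|n₁||n₂|) = |552| / (√5040 · √76).
θ = arccos(0.89190) ≈ 26.9°.

26.9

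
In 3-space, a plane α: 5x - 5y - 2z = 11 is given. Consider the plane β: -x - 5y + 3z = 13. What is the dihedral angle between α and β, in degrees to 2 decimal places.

cos θ = |n₁·n₂| / (|n₁||n₂|) = |14| / (√54 · √35).
θ = arccos(0.32203) ≈ 71.21°.

71.21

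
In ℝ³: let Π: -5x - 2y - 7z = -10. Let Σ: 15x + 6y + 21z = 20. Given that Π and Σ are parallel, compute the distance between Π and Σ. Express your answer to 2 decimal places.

Rescale Σ by 1/(-3): -5x - 2y - 7z = -20/3. Then distance = |-10 − (-20/3)| / √78 ≈ 0.38.

0.38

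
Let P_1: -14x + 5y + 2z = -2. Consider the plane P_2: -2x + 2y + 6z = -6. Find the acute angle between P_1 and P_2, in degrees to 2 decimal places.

59.83

cos θ = |n₁·n₂| / (|n₁||n₂|) = |50| / (√225 · √44).
θ = arccos(0.50252) ≈ 59.83°.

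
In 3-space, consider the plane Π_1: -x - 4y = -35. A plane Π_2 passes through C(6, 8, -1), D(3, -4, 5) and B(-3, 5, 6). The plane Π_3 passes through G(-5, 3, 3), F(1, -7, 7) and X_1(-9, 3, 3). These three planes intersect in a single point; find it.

(3, 8, 1)

CD = (-3, -12, 6), CB = (-9, -3, 7); a normal to Π_2 is CD × CB = (-66, -33, -99).
Using C: Π_2 has equation -66x - 33y - 99z = -561.
GF = (6, -10, 4), GX_1 = (-4, 0, 0); a normal to Π_3 is GF × GX_1 = (0, -16, -40).
Using G: Π_3 has equation -16y - 40z = -168.
Solving the 3×3 linear system -x - 4y = -35, -66x - 33y - 99z = -561, -16y - 40z = -168 (e.g. by elimination or Cramer's rule, determinant = 10824) gives (3, 8, 1).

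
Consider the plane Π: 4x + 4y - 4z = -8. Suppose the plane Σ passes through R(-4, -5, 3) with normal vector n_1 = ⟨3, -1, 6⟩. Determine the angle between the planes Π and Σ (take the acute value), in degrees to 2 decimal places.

70.09

Σ: n_1·r = n_1·R gives 3x - y + 6z = 11.
cos θ = |n₁·n₂| / (|n₁||n₂|) = |-16| / (√48 · √46).
θ = arccos(0.34050) ≈ 70.09°.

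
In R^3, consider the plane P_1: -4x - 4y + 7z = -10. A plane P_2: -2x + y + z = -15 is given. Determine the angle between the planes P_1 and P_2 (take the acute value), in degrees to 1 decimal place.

cos θ = |n₁·n₂| / (|n₁||n₂|) = |11| / (√81 · √6).
θ = arccos(0.49897) ≈ 60.1°.

60.1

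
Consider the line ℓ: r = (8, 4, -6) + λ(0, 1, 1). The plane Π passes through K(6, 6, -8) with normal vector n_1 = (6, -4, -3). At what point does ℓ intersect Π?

(8, 6, -4)

Π: n_1·r = n_1·K gives 6x - 4y - 3z = 36.
Substitute r = (8, 4, -6) + t(0, 1, 1) into the plane: 50 + (-7)t = 36, so t = 2.
Intersection: (8, 4, -6) + 2·(0, 1, 1) = (8, 6, -4).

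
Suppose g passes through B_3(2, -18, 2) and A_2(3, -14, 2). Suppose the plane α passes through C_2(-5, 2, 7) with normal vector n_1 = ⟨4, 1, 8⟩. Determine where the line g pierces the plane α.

A direction vector for g is A_2 − B_3 = (1, 4, 0).
α: n_1·r = n_1·C_2 gives 4x + y + 8z = 38.
Substitute r = (2, -18, 2) + t(1, 4, 0) into the plane: 6 + 8t = 38, so t = 4.
Intersection: (2, -18, 2) + 4·(1, 4, 0) = (6, -2, 2).

(6, -2, 2)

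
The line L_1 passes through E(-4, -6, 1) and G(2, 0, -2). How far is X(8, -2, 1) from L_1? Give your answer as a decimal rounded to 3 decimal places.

6.799

A direction vector for L_1 is G − E = (6, 6, -3).
Taking (-4, -6, 1) on L_1 with direction v = (6, 6, -3): w = X − (-4, -6, 1) = (12, 4, 0), and w × v = (-12, 36, 48).
Distance = |w × v| / |v| = √3744 / √81 ≈ 6.799.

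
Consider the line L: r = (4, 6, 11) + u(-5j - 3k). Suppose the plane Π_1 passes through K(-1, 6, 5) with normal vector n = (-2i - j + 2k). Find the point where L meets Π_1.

Π_1: n·r = n·K gives -2x - y + 2z = 6.
Substitute r = (4, 6, 11) + t(0, -5, -3) into the plane: 8 + (-1)t = 6, so t = 2.
Intersection: (4, 6, 11) + 2·(0, -5, -3) = (4, -4, 5).

(4, -4, 5)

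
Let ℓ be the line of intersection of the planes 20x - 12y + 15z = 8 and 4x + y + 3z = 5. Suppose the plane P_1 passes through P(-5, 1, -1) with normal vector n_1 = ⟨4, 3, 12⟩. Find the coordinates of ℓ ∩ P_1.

Direction of ℓ: (20, -12, 15) × (4, 1, 3) = (-51, 0, 68).
A point on ℓ: solving the two plane equations with x = 10 gives (10, 1, -12).
P_1: n_1·r = n_1·P gives 4x + 3y + 12z = -29.
Substitute r = (10, 1, -12) + t(-51, 0, 68) into the plane: -101 + 612t = -29, so t = 2/17.
Intersection: (10, 1, -12) + (2/17)·(-51, 0, 68) = (4, 1, -4).

(4, 1, -4)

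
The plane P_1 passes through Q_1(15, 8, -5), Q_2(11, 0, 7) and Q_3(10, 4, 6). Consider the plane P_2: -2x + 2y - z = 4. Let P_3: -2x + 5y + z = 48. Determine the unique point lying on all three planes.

Q_1Q_2 = (-4, -8, 12), Q_1Q_3 = (-5, -4, 11); a normal to P_1 is Q_1Q_2 × Q_1Q_3 = (-40, -16, -24).
Using Q_1: P_1 has equation -40x - 16y - 24z = -608.
Solving the 3×3 linear system -40x - 16y - 24z = -608, -2x + 2y - z = 4, -2x + 5y + z = 48 (e.g. by elimination or Cramer's rule, determinant = -200) gives (8, 12, 4).

(8, 12, 4)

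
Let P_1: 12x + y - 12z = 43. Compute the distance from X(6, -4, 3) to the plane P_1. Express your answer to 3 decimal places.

0.647

n·X − d = (12)·(6) + (1)·(-4) + (-12)·(3) − 43 = -11; |n| = √289.
Distance = |-11| / √289 = 11/√289 ≈ 0.647.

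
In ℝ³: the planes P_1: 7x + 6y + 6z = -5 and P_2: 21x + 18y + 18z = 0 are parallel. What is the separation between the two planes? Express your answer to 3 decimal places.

0.455

Rescale P_2 by 1/3: 7x + 6y + 6z = 0. Then distance = |-5 − 0| / √121 ≈ 0.455.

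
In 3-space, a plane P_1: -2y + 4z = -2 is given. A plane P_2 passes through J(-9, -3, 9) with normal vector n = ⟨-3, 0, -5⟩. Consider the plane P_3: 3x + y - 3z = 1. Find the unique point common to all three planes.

P_2: n·r = n·J gives -3x - 5z = -18.
Solving the 3×3 linear system -2y + 4z = -2, -3x - 5z = -18, 3x + y - 3z = 1 (e.g. by elimination or Cramer's rule, determinant = 36) gives (1, 7, 3).

(1, 7, 3)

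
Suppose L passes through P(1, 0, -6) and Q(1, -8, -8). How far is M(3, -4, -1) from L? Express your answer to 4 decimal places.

6.1549

A direction vector for L is Q − P = (0, -8, -2).
Taking (1, 0, -6) on L with direction v = (0, -8, -2): w = M − (1, 0, -6) = (2, -4, 5), and w × v = (48, 4, -16).
Distance = |w × v| / |v| = √2576 / √68 ≈ 6.1549.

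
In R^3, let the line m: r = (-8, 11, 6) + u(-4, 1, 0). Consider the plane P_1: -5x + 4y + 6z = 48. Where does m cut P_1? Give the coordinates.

(4, 8, 6)

Substitute r = (-8, 11, 6) + t(-4, 1, 0) into the plane: 120 + 24t = 48, so t = -3.
Intersection: (-8, 11, 6) + (-3)·(-4, 1, 0) = (4, 8, 6).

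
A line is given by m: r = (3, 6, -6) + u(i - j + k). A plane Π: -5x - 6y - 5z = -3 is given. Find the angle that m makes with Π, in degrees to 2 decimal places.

14.42

sin θ = |n·v| / (|n||v|) = |-4| / (√86 · √3) = 0.24903.
θ ≈ 14.42°.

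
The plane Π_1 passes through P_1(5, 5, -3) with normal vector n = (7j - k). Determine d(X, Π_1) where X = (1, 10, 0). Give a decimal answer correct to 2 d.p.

4.53

Π_1: n·r = n·P_1 gives 7y - z = 38.
n·X − d = (0)·(1) + (7)·(10) + (-1)·(0) − 38 = 32; |n| = √50.
Distance = |32| / √50 = 32/√50 ≈ 4.53.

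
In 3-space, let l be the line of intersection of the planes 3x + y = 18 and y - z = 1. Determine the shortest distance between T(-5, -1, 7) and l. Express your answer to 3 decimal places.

Direction of l: (3, 1, 0) × (0, 1, -1) = (-1, 3, 3).
A point on l: solving the two plane equations with x = 5 gives (5, 3, 2).
Taking (5, 3, 2) on l with direction v = (-1, 3, 3): w = T − (5, 3, 2) = (-10, -4, 5), and w × v = (-27, 25, -34).
Distance = |w × v| / |v| = √2510 / √19 ≈ 11.494.

11.494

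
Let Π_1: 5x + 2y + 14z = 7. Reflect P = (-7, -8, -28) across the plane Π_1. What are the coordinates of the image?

λ = (n·P − d)/|n|² = (-443 − 7)/225 = -2.
Reflection = P − 2λn = (-7, -8, -28) − (-4)·(5, 2, 14) = (13, 0, 28).

(13, 0, 28)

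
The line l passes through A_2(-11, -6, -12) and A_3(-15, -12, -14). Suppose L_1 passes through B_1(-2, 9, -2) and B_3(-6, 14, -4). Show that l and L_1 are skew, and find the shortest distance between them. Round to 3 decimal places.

4.919

A direction vector for l is A_3 − A_2 = (-4, -6, -2).
A direction vector for L_1 is B_3 − B_1 = (-4, 5, -2).
Common perpendicular direction n = (-4, -6, -2) × (-4, 5, -2) = (22, 0, -44).
With w = (-2, 9, -2) − (-11, -6, -12) = (9, 15, 10), w · n = -242.
Since n ≠ 0 the lines are not parallel, and w · n = -242 ≠ 0 so they do not intersect; hence they are skew.
Distance = |w · n| / |n| = |-242| / √2420 ≈ 4.919.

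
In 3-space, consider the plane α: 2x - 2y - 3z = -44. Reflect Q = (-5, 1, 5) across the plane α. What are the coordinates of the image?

λ = (n·Q − d)/|n|² = (-27 − (-44))/17 = 1.
Reflection = Q − 2λn = (-5, 1, 5) − 2·(2, -2, -3) = (-9, 5, 11).

(-9, 5, 11)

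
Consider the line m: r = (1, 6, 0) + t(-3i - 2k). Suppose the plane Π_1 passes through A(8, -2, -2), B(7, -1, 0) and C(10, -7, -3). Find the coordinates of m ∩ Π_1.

AB = (-1, 1, 2), AC = (2, -5, -1); a normal to Π_1 is AB × AC = (9, 3, 3).
Using A: Π_1 has equation 9x + 3y + 3z = 60.
Substitute r = (1, 6, 0) + t(-3, 0, -2) into the plane: 27 + (-33)t = 60, so t = -1.
Intersection: (1, 6, 0) + (-1)·(-3, 0, -2) = (4, 6, 2).

(4, 6, 2)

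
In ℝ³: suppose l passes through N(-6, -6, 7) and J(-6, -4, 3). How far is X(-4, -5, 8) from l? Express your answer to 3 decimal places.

A direction vector for l is J − N = (0, 2, -4).
Taking (-6, -6, 7) on l with direction v = (0, 2, -4): w = X − (-6, -6, 7) = (2, 1, 1), and w × v = (-6, 8, 4).
Distance = |w × v| / |v| = √116 / √20 ≈ 2.408.

2.408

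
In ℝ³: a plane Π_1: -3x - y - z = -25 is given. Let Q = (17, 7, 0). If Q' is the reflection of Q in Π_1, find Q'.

(-1, 1, -6)

λ = (n·Q − d)/|n|² = (-58 − (-25))/11 = -3.
Reflection = Q − 2λn = (17, 7, 0) − (-6)·(-3, -1, -1) = (-1, 1, -6).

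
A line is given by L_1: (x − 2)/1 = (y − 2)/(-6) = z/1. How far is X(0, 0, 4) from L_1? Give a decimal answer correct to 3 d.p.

4.341

L_1 has direction (1, -6, 1) through (2, 2, 0).
Taking (2, 2, 0) on L_1 with direction v = (1, -6, 1): w = X − (2, 2, 0) = (-2, -2, 4), and w × v = (22, 6, 14).
Distance = |w × v| / |v| = √716 / √38 ≈ 4.341.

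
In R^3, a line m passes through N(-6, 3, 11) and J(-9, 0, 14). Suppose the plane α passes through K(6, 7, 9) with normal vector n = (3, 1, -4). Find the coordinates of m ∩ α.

A direction vector for m is J − N = (-3, -3, 3).
α: n·r = n·K gives 3x + y - 4z = -11.
Substitute r = (-6, 3, 11) + t(-3, -3, 3) into the plane: -59 + (-24)t = -11, so t = -2.
Intersection: (-6, 3, 11) + (-2)·(-3, -3, 3) = (0, 9, 5).

(0, 9, 5)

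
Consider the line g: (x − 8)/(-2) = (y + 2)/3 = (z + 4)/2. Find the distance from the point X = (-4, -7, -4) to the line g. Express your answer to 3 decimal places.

12.815

g has direction (-2, 3, 2) through (8, -2, -4).
Taking (8, -2, -4) on g with direction v = (-2, 3, 2): w = X − (8, -2, -4) = (-12, -5, 0), and w × v = (-10, 24, -46).
Distance = |w × v| / |v| = √2792 / √17 ≈ 12.815.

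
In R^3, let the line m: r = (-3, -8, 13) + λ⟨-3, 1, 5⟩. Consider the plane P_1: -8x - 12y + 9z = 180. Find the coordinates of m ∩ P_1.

(0, -9, 8)

Substitute r = (-3, -8, 13) + t(-3, 1, 5) into the plane: 237 + 57t = 180, so t = -1.
Intersection: (-3, -8, 13) + (-1)·(-3, 1, 5) = (0, -9, 8).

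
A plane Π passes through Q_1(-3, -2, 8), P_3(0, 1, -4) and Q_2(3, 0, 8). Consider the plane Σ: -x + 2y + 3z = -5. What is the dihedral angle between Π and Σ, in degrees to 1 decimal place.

Q_1P_3 = (3, 3, -12), Q_1Q_2 = (6, 2, 0); a normal to Π is Q_1P_3 × Q_1Q_2 = (24, -72, -12).
Using Q_1: Π has equation 24x - 72y - 12z = -24.
cos θ = |n₁·n₂| / (|n₁||n₂|) = |-204| / (√5904 · √14).
θ = arccos(0.70957) ≈ 44.8°.

44.8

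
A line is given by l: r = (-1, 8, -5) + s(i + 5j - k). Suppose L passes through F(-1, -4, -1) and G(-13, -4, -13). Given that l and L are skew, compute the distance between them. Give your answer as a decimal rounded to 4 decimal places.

0.5443

A direction vector for L is G − F = (-12, 0, -12).
Common perpendicular direction n = (1, 5, -1) × (-12, 0, -12) = (-60, 24, 60).
With w = (-1, -4, -1) − (-1, 8, -5) = (0, -12, 4), w · n = -48.
Distance = |w · n| / |n| = |-48| / √7776 ≈ 0.5443.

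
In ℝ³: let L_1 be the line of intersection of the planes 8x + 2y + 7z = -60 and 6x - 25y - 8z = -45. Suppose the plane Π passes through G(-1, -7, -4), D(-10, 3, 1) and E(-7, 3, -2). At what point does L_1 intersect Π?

Direction of L_1: (8, 2, 7) × (6, -25, -8) = (159, 106, -212).
A point on L_1: solving the two plane equations with x = -9 gives (-9, -1, 2).
GD = (-9, 10, 5), GE = (-6, 10, 2); a normal to Π is GD × GE = (-30, -12, -30).
Using G: Π has equation -30x - 12y - 30z = 234.
Substitute r = (-9, -1, 2) + t(159, 106, -212) into the plane: 222 + 318t = 234, so t = 2/53.
Intersection: (-9, -1, 2) + (2/53)·(159, 106, -212) = (-3, 3, -6).

(-3, 3, -6)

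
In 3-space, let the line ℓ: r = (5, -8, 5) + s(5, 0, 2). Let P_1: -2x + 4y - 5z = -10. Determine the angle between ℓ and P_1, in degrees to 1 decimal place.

33.6

sin θ = |n·v| / (|n||v|) = |-20| / (√45 · √29) = 0.55364.
θ ≈ 33.6°.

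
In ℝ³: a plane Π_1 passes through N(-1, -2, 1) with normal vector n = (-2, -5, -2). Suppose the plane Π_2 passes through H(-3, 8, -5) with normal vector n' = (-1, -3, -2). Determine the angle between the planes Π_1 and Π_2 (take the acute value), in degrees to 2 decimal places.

12.31

Π_1: n·r = n·N gives -2x - 5y - 2z = 10.
Π_2: n'·r = n'·H gives -x - 3y - 2z = -11.
cos θ = |n₁·n₂| / (|n₁||n₂|) = |21| / (√33 · √14).
θ = arccos(0.97701) ≈ 12.31°.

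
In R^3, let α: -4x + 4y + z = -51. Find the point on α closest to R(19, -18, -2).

(7, -6, 1)

Foot = R − λn with λ = (n·R − d)/|n|² = (-150 − (-51))/33 = -3.
Foot = (19, -18, -2) − (-3)·(-4, 4, 1) = (7, -6, 1).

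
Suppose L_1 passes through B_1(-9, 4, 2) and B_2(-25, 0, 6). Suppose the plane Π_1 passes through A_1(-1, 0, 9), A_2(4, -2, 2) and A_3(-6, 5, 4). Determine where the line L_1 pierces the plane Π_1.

(-5, 5, 1)

A direction vector for L_1 is B_2 − B_1 = (-16, -4, 4).
A_1A_2 = (5, -2, -7), A_1A_3 = (-5, 5, -5); a normal to Π_1 is A_1A_2 × A_1A_3 = (45, 60, 15).
Using A_1: Π_1 has equation 45x + 60y + 15z = 90.
Substitute r = (-9, 4, 2) + t(-16, -4, 4) into the plane: -135 + (-900)t = 90, so t = -1/4.
Intersection: (-9, 4, 2) + (-1/4)·(-16, -4, 4) = (-5, 5, 1).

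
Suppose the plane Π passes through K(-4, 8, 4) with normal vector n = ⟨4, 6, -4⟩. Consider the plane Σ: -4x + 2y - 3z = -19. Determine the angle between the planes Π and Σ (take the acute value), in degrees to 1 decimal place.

Π: n·r = n·K gives 4x + 6y - 4z = 16.
cos θ = |n₁·n₂| / (|n₁||n₂|) = |8| / (√68 · √29).
θ = arccos(0.18015) ≈ 79.6°.

79.6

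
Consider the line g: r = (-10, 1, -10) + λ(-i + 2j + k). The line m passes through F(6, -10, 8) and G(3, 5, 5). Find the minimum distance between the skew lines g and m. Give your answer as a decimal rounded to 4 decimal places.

A direction vector for m is G − F = (-3, 15, -3).
Common perpendicular direction n = (-1, 2, 1) × (-3, 15, -3) = (-21, -6, -9).
With w = (6, -10, 8) − (-10, 1, -10) = (16, -11, 18), w · n = -432.
Distance = |w · n| / |n| = |-432| / √558 ≈ 18.2880.

18.2880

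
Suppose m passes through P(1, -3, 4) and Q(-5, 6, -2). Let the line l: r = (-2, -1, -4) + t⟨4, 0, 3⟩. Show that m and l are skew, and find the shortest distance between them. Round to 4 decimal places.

4.2953

A direction vector for m is Q − P = (-6, 9, -6).
Common perpendicular direction n = (-6, 9, -6) × (4, 0, 3) = (27, -6, -36).
With w = (-2, -1, -4) − (1, -3, 4) = (-3, 2, -8), w · n = 195.
Since n ≠ 0 the lines are not parallel, and w · n = 195 ≠ 0 so they do not intersect; hence they are skew.
Distance = |w · n| / |n| = |195| / √2061 ≈ 4.2953.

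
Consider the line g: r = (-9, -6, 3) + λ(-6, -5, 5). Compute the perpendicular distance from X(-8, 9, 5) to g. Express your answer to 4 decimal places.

13.0914

Taking (-9, -6, 3) on g with direction v = (-6, -5, 5): w = X − (-9, -6, 3) = (1, 15, 2), and w × v = (85, -17, 85).
Distance = |w × v| / |v| = √14739 / √86 ≈ 13.0914.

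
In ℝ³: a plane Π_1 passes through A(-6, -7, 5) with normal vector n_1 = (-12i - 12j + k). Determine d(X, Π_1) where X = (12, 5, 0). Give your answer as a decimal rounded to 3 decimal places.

21.471

Π_1: n_1·r = n_1·A gives -12x - 12y + z = 161.
n·X − d = (-12)·(12) + (-12)·(5) + (1)·(0) − 161 = -365; |n| = √289.
Distance = |-365| / √289 = 365/√289 ≈ 21.471.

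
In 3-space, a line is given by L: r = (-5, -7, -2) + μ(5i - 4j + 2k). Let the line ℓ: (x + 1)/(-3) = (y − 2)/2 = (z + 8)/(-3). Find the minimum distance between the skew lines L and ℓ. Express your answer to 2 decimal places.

10.24

ℓ has direction (-3, 2, -3) through (-1, 2, -8).
Common perpendicular direction n = (5, -4, 2) × (-3, 2, -3) = (8, 9, -2).
With w = (-1, 2, -8) − (-5, -7, -2) = (4, 9, -6), w · n = 125.
Distance = |w · n| / |n| = |125| / √149 ≈ 10.24.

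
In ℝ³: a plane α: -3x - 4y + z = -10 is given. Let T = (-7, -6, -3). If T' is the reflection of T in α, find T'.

λ = (n·T − d)/|n|² = (42 − (-10))/26 = 2.
Reflection = T − 2λn = (-7, -6, -3) − 4·(-3, -4, 1) = (5, 10, -7).

(5, 10, -7)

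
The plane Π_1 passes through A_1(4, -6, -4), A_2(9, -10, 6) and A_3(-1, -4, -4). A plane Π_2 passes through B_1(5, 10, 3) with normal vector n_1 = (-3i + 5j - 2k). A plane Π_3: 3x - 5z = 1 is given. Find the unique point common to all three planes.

A_1A_2 = (5, -4, 10), A_1A_3 = (-5, 2, 0); a normal to Π_1 is A_1A_2 × A_1A_3 = (-20, -50, -10).
Using A_1: Π_1 has equation -20x - 50y - 10z = 260.
Π_2: n_1·r = n_1·B_1 gives -3x + 5y - 2z = 29.
Solving the 3×3 linear system -20x - 50y - 10z = 260, -3x + 5y - 2z = 29, 3x - 5z = 1 (e.g. by elimination or Cramer's rule, determinant = 1700) gives (-8, -1, -5).

(-8, -1, -5)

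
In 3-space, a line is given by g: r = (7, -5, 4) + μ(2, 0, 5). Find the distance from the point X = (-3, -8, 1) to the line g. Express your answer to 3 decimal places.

Taking (7, -5, 4) on g with direction v = (2, 0, 5): w = X − (7, -5, 4) = (-10, -3, -3), and w × v = (-15, 44, 6).
Distance = |w × v| / |v| = √2197 / √29 ≈ 8.704.

8.704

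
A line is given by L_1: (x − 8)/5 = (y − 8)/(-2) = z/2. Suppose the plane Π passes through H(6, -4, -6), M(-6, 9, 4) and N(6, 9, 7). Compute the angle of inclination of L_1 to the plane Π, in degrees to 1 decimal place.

19.5

L_1 has direction (5, -2, 2) through (8, 8, 0).
HM = (-12, 13, 10), HN = (0, 13, 13); a normal to Π is HM × HN = (39, 156, -156).
Using H: Π has equation 39x + 156y - 156z = 546.
sin θ = |n·v| / (|n||v|) = |-429| / (√50193 · √33) = 0.33333.
θ ≈ 19.5°.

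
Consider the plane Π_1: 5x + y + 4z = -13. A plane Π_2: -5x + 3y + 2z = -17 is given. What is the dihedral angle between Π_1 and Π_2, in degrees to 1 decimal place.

cos θ = |n₁·n₂| / (|n₁||n₂|) = |-14| / (√42 · √38).
θ = arccos(0.35044) ≈ 69.5°.

69.5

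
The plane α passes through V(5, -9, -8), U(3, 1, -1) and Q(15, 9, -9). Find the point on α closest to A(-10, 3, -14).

VU = (-2, 10, 7), VQ = (10, 18, -1); a normal to α is VU × VQ = (-136, 68, -136).
Using V: α has equation -136x + 68y - 136z = -204.
Foot = A − λn with λ = (n·A − d)/|n|² = (3468 − (-204))/41616 = 3/34.
Foot = (-10, 3, -14) − (3/34)·(-136, 68, -136) = (2, -3, -2).

(2, -3, -2)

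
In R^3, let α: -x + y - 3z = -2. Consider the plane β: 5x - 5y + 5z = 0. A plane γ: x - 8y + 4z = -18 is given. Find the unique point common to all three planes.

Solving the 3×3 linear system -x + y - 3z = -2, 5x - 5y + 5z = 0, x - 8y + 4z = -18 (e.g. by elimination or Cramer's rule, determinant = 70) gives (2, 3, 1).

(2, 3, 1)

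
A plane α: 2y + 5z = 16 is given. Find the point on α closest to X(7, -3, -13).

Foot = X − λn with λ = (n·X − d)/|n|² = (-71 − 16)/29 = -3.
Foot = (7, -3, -13) − (-3)·(0, 2, 5) = (7, 3, 2).

(7, 3, 2)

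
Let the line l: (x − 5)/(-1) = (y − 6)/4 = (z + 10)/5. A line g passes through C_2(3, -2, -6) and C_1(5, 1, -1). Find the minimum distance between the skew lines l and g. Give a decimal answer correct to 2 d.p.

9.03

l has direction (-1, 4, 5) through (5, 6, -10).
A direction vector for g is C_1 − C_2 = (2, 3, 5).
Common perpendicular direction n = (-1, 4, 5) × (2, 3, 5) = (5, 15, -11).
With w = (3, -2, -6) − (5, 6, -10) = (-2, -8, 4), w · n = -174.
Distance = |w · n| / |n| = |-174| / √371 ≈ 9.03.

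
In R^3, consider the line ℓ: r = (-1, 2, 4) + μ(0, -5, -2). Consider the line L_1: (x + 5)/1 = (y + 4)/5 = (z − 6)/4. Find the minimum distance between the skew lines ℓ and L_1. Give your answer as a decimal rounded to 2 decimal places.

5.46

L_1 has direction (1, 5, 4) through (-5, -4, 6).
Common perpendicular direction n = (0, -5, -2) × (1, 5, 4) = (-10, -2, 5).
With w = (-5, -4, 6) − (-1, 2, 4) = (-4, -6, 2), w · n = 62.
Distance = |w · n| / |n| = |62| / √129 ≈ 5.46.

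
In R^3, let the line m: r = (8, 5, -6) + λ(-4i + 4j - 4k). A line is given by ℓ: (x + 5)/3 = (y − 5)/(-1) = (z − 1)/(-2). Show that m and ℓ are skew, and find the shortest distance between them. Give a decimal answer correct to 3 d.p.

4.056

ℓ has direction (3, -1, -2) through (-5, 5, 1).
Common perpendicular direction n = (-4, 4, -4) × (3, -1, -2) = (-12, -20, -8).
With w = (-5, 5, 1) − (8, 5, -6) = (-13, 0, 7), w · n = 100.
Since n ≠ 0 the lines are not parallel, and w · n = 100 ≠ 0 so they do not intersect; hence they are skew.
Distance = |w · n| / |n| = |100| / √608 ≈ 4.056.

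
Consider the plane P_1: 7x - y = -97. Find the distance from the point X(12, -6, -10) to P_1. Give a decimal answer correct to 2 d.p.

26.45

n·X − d = (7)·(12) + (-1)·(-6) + (0)·(-10) − (-97) = 187; |n| = √50.
Distance = |187| / √50 = 187/√50 ≈ 26.45.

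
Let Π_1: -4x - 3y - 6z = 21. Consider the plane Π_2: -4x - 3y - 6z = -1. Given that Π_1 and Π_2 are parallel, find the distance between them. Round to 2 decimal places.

Same normal n = (-4, -3, -6) with |n| = √61; distance = |21 − (-1)| / |n| = 22/√61 ≈ 2.82.

2.82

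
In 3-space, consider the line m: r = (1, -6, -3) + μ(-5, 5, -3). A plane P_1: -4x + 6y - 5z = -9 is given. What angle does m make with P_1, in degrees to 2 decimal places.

sin θ = |n·v| / (|n||v|) = |65| / (√77 · √59) = 0.96437.
θ ≈ 74.66°.

74.66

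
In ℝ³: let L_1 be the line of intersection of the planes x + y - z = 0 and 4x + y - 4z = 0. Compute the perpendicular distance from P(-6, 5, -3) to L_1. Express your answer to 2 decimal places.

5.43

Direction of L_1: (1, 1, -1) × (4, 1, -4) = (-3, 0, -3).
A point on L_1: solving the two plane equations with x = 8 gives (8, 0, 8).
Taking (8, 0, 8) on L_1 with direction v = (-3, 0, -3): w = P − (8, 0, 8) = (-14, 5, -11), and w × v = (-15, -9, 15).
Distance = |w × v| / |v| = √531 / √18 ≈ 5.43.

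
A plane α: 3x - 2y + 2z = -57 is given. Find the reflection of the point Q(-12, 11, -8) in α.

(-6, 7, -4)

λ = (n·Q − d)/|n|² = (-74 − (-57))/17 = -1.
Reflection = Q − 2λn = (-12, 11, -8) − (-2)·(3, -2, 2) = (-6, 7, -4).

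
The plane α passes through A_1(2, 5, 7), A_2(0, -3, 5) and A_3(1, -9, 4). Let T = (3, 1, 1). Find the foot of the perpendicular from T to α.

(2, 0, 6)

A_1A_2 = (-2, -8, -2), A_1A_3 = (-1, -14, -3); a normal to α is A_1A_2 × A_1A_3 = (-4, -4, 20).
Using A_1: α has equation -4x - 4y + 20z = 112.
Foot = T − λn with λ = (n·T − d)/|n|² = (4 − 112)/432 = -1/4.
Foot = (3, 1, 1) − (-1/4)·(-4, -4, 20) = (2, 0, 6).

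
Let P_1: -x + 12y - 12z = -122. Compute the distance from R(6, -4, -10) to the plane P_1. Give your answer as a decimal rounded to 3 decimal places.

11.059

n·R − d = (-1)·(6) + (12)·(-4) + (-12)·(-10) − (-122) = 188; |n| = √289.
Distance = |188| / √289 = 188/√289 ≈ 11.059.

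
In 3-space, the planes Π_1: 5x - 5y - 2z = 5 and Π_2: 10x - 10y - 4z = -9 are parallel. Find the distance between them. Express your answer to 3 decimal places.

1.293

Rescale Π_2 by 1/2: 5x - 5y - 2z = -9/2. Then distance = |5 − (-9/2)| / √54 ≈ 1.293.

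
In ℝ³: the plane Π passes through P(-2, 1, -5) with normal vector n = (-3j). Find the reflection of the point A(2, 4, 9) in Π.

Π: n·r = n·P gives -3y = -3.
λ = (n·A − d)/|n|² = (-12 − (-3))/9 = -1.
Reflection = A − 2λn = (2, 4, 9) − (-2)·(0, -3, 0) = (2, -2, 9).

(2, -2, 9)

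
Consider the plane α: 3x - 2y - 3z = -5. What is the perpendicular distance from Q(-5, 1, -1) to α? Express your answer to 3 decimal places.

1.919

n·Q − d = (3)·(-5) + (-2)·(1) + (-3)·(-1) − (-5) = -9; |n| = √22.
Distance = |-9| / √22 = 9/√22 ≈ 1.919.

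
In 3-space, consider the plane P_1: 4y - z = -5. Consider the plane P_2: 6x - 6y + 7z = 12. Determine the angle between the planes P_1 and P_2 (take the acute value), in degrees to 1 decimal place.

cos θ = |n₁·n₂| / (|n₁||n₂|) = |-31| / (√17 · √121).
θ = arccos(0.68351) ≈ 46.9°.

46.9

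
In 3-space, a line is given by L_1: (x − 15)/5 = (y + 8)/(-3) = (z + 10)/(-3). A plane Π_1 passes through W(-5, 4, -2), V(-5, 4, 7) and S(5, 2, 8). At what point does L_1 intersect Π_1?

L_1 has direction (5, -3, -3) through (15, -8, -10).
WV = (0, 0, 9), WS = (10, -2, 10); a normal to Π_1 is WV × WS = (18, 90, 0).
Using W: Π_1 has equation 18x + 90y = 270.
Substitute r = (15, -8, -10) + t(5, -3, -3) into the plane: -450 + (-180)t = 270, so t = -4.
Intersection: (15, -8, -10) + (-4)·(5, -3, -3) = (-5, 4, 2).

(-5, 4, 2)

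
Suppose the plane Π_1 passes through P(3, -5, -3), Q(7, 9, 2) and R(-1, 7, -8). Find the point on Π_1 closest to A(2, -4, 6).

(7, -4, 2)

PQ = (4, 14, 5), PR = (-4, 12, -5); a normal to Π_1 is PQ × PR = (-130, 0, 104).
Using P: Π_1 has equation -130x + 104z = -702.
Foot = A − λn with λ = (n·A − d)/|n|² = (364 − (-702))/27716 = 1/26.
Foot = (2, -4, 6) − (1/26)·(-130, 0, 104) = (7, -4, 2).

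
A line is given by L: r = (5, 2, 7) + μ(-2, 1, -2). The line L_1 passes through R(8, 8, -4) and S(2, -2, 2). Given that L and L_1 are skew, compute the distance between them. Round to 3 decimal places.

A direction vector for L_1 is S − R = (-6, -10, 6).
Common perpendicular direction n = (-2, 1, -2) × (-6, -10, 6) = (-14, 24, 26).
With w = (8, 8, -4) − (5, 2, 7) = (3, 6, -11), w · n = -184.
Distance = |w · n| / |n| = |-184| / √1448 ≈ 4.835.

4.835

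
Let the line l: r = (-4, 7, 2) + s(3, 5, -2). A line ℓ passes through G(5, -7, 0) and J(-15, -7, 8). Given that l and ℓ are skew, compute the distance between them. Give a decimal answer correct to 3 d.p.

0.588

A direction vector for ℓ is J − G = (-20, 0, 8).
Common perpendicular direction n = (3, 5, -2) × (-20, 0, 8) = (40, 16, 100).
With w = (5, -7, 0) − (-4, 7, 2) = (9, -14, -2), w · n = -64.
Distance = |w · n| / |n| = |-64| / √11856 ≈ 0.588.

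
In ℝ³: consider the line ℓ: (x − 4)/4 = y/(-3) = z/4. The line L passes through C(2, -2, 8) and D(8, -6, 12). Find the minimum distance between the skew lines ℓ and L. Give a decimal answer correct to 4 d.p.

0.8729

ℓ has direction (4, -3, 4) through (4, 0, 0).
A direction vector for L is D − C = (6, -4, 4).
Common perpendicular direction n = (4, -3, 4) × (6, -4, 4) = (4, 8, 2).
With w = (2, -2, 8) − (4, 0, 0) = (-2, -2, 8), w · n = -8.
Distance = |w · n| / |n| = |-8| / √84 ≈ 0.8729.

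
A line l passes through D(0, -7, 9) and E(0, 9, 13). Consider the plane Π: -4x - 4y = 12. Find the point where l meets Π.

A direction vector for l is E − D = (0, 16, 4).
Substitute r = (0, -7, 9) + t(0, 16, 4) into the plane: 28 + (-64)t = 12, so t = 1/4.
Intersection: (0, -7, 9) + (1/4)·(0, 16, 4) = (0, -3, 10).

(0, -3, 10)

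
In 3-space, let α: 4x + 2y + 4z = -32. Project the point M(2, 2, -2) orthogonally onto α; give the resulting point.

Foot = M − λn with λ = (n·M − d)/|n|² = (4 − (-32))/36 = 1.
Foot = (2, 2, -2) − 1·(4, 2, 4) = (-2, 0, -6).

(-2, 0, -6)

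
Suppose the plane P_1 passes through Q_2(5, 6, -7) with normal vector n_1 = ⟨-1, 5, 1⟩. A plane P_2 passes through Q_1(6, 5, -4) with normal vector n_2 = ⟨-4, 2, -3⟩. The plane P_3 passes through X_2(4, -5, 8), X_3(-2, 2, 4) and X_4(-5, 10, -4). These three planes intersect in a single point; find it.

(-5, 1, 8)

P_1: n_1·r = n_1·Q_2 gives -x + 5y + z = 18.
P_2: n_2·r = n_2·Q_1 gives -4x + 2y - 3z = -2.
X_2X_3 = (-6, 7, -4), X_2X_4 = (-9, 15, -12); a normal to P_3 is X_2X_3 × X_2X_4 = (-24, -36, -27).
Using X_2: P_3 has equation -24x - 36y - 27z = -132.
Solving the 3×3 linear system -x + 5y + z = 18, -4x + 2y - 3z = -2, -24x - 36y - 27z = -132 (e.g. by elimination or Cramer's rule, determinant = 174) gives (-5, 1, 8).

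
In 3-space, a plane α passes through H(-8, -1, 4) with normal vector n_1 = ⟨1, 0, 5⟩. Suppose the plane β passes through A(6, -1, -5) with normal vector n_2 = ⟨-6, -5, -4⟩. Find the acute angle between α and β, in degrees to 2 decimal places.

54.47

α: n_1·r = n_1·H gives x + 5z = 12.
β: n_2·r = n_2·A gives -6x - 5y - 4z = -11.
cos θ = |n₁·n₂| / (|n₁||n₂|) = |-26| / (√26 · √77).
θ = arccos(0.58109) ≈ 54.47°.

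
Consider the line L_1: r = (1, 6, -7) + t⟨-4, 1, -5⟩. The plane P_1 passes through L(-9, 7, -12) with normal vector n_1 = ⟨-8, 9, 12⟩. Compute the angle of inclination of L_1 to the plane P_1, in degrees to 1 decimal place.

9.9

P_1: n_1·r = n_1·L gives -8x + 9y + 12z = -9.
sin θ = |n·v| / (|n||v|) = |-19| / (√289 · √42) = 0.17246.
θ ≈ 9.9°.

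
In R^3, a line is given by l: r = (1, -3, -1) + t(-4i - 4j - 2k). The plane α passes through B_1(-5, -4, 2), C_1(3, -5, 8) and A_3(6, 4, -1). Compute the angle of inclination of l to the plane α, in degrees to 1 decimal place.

26.0

B_1C_1 = (8, -1, 6), B_1A_3 = (11, 8, -3); a normal to α is B_1C_1 × B_1A_3 = (-45, 90, 75).
Using B_1: α has equation -45x + 90y + 75z = 15.
sin θ = |n·v| / (|n||v|) = |-330| / (√15750 · √36) = 0.43825.
θ ≈ 26.0°.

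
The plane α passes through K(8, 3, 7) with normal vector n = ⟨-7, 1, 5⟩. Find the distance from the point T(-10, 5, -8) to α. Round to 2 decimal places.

α: n·r = n·K gives -7x + y + 5z = -18.
n·T − d = (-7)·(-10) + (1)·(5) + (5)·(-8) − (-18) = 53; |n| = √75.
Distance = |53| / √75 = 53/√75 ≈ 6.12.

6.12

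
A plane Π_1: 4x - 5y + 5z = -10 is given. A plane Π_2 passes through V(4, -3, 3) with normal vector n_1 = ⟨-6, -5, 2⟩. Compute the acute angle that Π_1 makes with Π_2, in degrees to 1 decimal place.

Π_2: n_1·r = n_1·V gives -6x - 5y + 2z = -3.
cos θ = |n₁·n₂| / (|n₁||n₂|) = |11| / (√66 · √65).
θ = arccos(0.16794) ≈ 80.3°.

80.3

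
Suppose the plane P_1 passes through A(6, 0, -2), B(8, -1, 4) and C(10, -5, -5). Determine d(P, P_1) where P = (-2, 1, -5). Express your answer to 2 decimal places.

4.80

AB = (2, -1, 6), AC = (4, -5, -3); a normal to P_1 is AB × AC = (33, 30, -6).
Using A: P_1 has equation 33x + 30y - 6z = 210.
n·P − d = (33)·(-2) + (30)·(1) + (-6)·(-5) − 210 = -216; |n| = √2025.
Distance = |-216| / √2025 = 216/√2025 ≈ 4.80.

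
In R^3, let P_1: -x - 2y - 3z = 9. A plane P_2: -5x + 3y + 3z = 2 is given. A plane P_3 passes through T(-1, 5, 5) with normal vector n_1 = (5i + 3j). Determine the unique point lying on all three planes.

P_3: n_1·r = n_1·T gives 5x + 3y = 10.
Solving the 3×3 linear system -x - 2y - 3z = 9, -5x + 3y + 3z = 2, 5x + 3y = 10 (e.g. by elimination or Cramer's rule, determinant = 69) gives (-1, 5, -6).

(-1, 5, -6)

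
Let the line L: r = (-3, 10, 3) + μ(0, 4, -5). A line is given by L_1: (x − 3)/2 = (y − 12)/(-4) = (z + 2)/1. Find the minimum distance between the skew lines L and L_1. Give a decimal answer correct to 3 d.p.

L_1 has direction (2, -4, 1) through (3, 12, -2).
Common perpendicular direction n = (0, 4, -5) × (2, -4, 1) = (-16, -10, -8).
With w = (3, 12, -2) − (-3, 10, 3) = (6, 2, -5), w · n = -76.
Distance = |w · n| / |n| = |-76| / √420 ≈ 3.708.

3.708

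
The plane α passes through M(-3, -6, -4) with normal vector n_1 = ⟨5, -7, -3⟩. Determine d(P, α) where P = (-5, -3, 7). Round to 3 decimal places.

7.025

α: n_1·r = n_1·M gives 5x - 7y - 3z = 39.
n·P − d = (5)·(-5) + (-7)·(-3) + (-3)·(7) − 39 = -64; |n| = √83.
Distance = |-64| / √83 = 64/√83 ≈ 7.025.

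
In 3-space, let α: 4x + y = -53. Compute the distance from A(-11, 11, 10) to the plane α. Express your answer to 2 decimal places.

n·A − d = (4)·(-11) + (1)·(11) + (0)·(10) − (-53) = 20; |n| = √17.
Distance = |20| / √17 = 20/√17 ≈ 4.85.

4.85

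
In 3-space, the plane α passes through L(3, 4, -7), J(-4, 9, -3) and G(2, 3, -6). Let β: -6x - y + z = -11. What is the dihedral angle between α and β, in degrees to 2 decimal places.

61.50

LJ = (-7, 5, 4), LG = (-1, -1, 1); a normal to α is LJ × LG = (9, 3, 12).
Using L: α has equation 9x + 3y + 12z = -45.
cos θ = |n₁·n₂| / (|n₁||n₂|) = |-45| / (√234 · √38).
θ = arccos(0.47721) ≈ 61.50°.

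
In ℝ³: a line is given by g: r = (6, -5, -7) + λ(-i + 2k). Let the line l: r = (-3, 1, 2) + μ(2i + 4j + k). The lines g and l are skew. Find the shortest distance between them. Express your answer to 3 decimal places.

Common perpendicular direction n = (-1, 0, 2) × (2, 4, 1) = (-8, 5, -4).
With w = (-3, 1, 2) − (6, -5, -7) = (-9, 6, 9), w · n = 66.
Distance = |w · n| / |n| = |66| / √105 ≈ 6.441.

6.441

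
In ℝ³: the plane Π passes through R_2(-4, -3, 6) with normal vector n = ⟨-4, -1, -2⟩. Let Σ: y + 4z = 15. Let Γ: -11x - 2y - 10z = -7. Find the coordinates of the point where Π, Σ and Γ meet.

Π: n·r = n·R_2 gives -4x - y - 2z = 7.
Solving the 3×3 linear system -4x - y - 2z = 7, y + 4z = 15, -11x - 2y - 10z = -7 (e.g. by elimination or Cramer's rule, determinant = 30) gives (-3, -5, 5).

(-3, -5, 5)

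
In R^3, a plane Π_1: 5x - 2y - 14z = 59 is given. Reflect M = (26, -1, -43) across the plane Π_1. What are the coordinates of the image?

λ = (n·M − d)/|n|² = (734 − 59)/225 = 3.
Reflection = M − 2λn = (26, -1, -43) − 6·(5, -2, -14) = (-4, 11, 41).

(-4, 11, 41)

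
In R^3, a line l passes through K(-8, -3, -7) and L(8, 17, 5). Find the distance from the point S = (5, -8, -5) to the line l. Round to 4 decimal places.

A direction vector for l is L − K = (16, 20, 12).
Taking (-8, -3, -7) on l with direction v = (16, 20, 12): w = S − (-8, -3, -7) = (13, -5, 2), and w × v = (-100, -124, 340).
Distance = |w × v| / |v| = √140976 / √800 ≈ 13.2748.

13.2748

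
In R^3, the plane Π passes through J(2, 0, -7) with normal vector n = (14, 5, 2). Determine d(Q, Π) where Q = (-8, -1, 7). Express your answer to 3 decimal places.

7.800

Π: n·r = n·J gives 14x + 5y + 2z = 14.
n·Q − d = (14)·(-8) + (5)·(-1) + (2)·(7) − 14 = -117; |n| = √225.
Distance = |-117| / √225 = 117/√225 ≈ 7.800.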